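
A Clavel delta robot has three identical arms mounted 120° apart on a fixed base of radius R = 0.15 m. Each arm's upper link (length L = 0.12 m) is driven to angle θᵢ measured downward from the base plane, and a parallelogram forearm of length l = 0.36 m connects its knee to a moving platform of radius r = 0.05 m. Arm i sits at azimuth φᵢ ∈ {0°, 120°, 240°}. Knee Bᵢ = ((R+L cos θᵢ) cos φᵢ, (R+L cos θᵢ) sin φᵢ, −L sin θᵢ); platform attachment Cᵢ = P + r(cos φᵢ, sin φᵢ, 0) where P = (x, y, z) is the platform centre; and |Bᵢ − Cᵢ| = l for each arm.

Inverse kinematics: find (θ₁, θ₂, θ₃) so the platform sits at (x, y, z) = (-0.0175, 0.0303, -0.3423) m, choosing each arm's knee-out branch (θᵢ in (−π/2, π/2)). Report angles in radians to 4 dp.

θ₁ = 0.5241, θ₂ = 0.2618, θ₃ = 0.5240

rotate P by −φ1: (-0.0175, 0.0303, -0.3423)
  A=0.1175, B=-0.3423, C=(l²−L²−A²−y'²−z²)/(2L)=-0.0696
  γ=atan2(-0.3423,0.1175)=-1.2401;  ψ=arccos(-0.1922)=1.7642;  θ1=γ+ψ≈0.5241
rotate P by −φ2: (0.0350, 0.0000, -0.3423)
  e−x'=0.0650;  (l²−L²−(e−x')²−y'²−z²)/2L = -0.0258
  √(A²+B²)=0.3484;  θ2 = -1.3831+1.6450 ≈ 0.2618
φ3=240.0° → target in arm frame (-0.0175, -0.0303)
  A cos θ + B sin θ = C:  0.1175·cos θ + -0.3423·sin θ = -0.0695
  θ3 = atan2(B,A) + arccos(C/0.3619) = 0.5240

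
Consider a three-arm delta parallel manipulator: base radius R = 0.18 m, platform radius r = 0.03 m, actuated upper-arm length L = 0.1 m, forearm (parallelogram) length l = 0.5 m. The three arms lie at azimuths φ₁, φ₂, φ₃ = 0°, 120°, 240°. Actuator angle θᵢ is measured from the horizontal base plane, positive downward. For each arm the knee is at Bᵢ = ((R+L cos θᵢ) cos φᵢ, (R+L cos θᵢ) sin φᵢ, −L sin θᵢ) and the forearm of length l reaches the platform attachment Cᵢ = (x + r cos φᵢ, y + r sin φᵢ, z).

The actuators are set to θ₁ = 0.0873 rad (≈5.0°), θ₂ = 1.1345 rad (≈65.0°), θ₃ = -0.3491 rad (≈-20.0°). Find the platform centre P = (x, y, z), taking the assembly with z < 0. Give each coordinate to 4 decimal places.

(0.0472, -0.1673, -0.4342)

φ1=0.0°: virtual centre (0.2496, 0.0000, -0.0087), radius l
arm 2 at φ=120.0°: ρ2 = 0.1923;  S2 = (-0.0961, 0.1665, -0.0906)
S3 = (0.2440·cos240.0°, 0.2440·sin240.0°, 0.0342) = (-0.1220, -0.2113, 0.0342)
eliminate P² terms by subtracting sphere 1 from 2 and 3
[-0.6915 0.3330 -0.1638]·P = -0.0172;  [-0.7432 -0.4226 0.0858]·P = -0.0017
Cramer: x(z) = 0.0145-0.0753z;  y(z) = -0.0215+0.3356z
into |P−S₁|² = l²: 1.1183z² + 0.0384z + -0.1942 = 0;  Δ = 0.8701;  z = -0.4342 or 0.3999 → z<0 root = -0.4342
x = 0.0472, y = -0.1673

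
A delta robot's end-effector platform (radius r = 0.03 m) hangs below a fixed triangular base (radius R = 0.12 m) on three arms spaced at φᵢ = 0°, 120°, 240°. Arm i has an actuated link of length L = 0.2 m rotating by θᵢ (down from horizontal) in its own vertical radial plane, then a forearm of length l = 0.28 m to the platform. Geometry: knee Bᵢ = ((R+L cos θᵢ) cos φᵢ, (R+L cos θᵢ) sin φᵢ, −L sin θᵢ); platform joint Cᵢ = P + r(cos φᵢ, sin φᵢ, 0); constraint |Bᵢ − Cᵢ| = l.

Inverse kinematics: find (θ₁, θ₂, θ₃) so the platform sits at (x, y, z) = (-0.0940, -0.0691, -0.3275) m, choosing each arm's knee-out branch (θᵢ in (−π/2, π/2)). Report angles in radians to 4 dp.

arm 1 (φ=0.0°): x'=-0.0940, y'=-0.0691
  e−x'=0.1840;  (l²−L²−(e−x')²−y'²−z²)/2L = -0.2687
  θ1 = atan2(B,A) + arccos(C/0.3756) = 1.3090
arm 2 (φ=120.0°): x'=-0.0128, y'=0.1160
  e−x'=0.1028;  (l²−L²−(e−x')²−y'²−z²)/2L = -0.2322
  √(A²+B²)=0.3433;  θ2 = -1.2665+2.3137 ≈ 1.0472
arm 3 (φ=240.0°): x'=0.1068, y'=-0.0469
  A=-0.0168, B=-0.3275, C=(l²−L²−A²−y'²−z²)/(2L)=-0.1783
  θ3 = atan2(B,A) + arccos(C/0.3279) = 0.5236

θ₁ = 1.3090, θ₂ = 1.0472, θ₃ = 0.5236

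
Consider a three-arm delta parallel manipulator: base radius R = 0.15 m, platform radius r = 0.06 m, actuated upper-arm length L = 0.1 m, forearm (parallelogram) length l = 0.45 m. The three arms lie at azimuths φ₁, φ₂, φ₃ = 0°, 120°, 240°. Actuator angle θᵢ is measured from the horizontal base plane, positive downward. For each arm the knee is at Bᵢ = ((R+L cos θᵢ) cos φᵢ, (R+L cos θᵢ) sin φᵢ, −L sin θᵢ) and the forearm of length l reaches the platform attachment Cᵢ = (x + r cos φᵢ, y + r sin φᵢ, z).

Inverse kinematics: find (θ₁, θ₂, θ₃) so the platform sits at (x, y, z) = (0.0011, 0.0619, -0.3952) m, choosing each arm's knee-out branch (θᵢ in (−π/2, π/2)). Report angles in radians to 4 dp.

θ₁ = -0.0870, θ₂ = -0.3485, θ₃ = 0.1749

rotate P by −φ1: (0.0011, 0.0619, -0.3952)
  e−x'=0.0889;  (l²−L²−(e−x')²−y'²−z²)/2L = 0.1229
  √(A²+B²)=0.4051;  θ1 = -1.3495+1.2625 ≈ -0.0870
rotate P by −φ2: (0.0531, -0.0319, -0.3952)
  e−x'=0.0369;  (l²−L²−(e−x')²−y'²−z²)/2L = 0.1697
  θ2 = atan2(B,A) + arccos(C/0.3969) = -0.3485
rotate P by −φ3: (-0.0542, -0.0300, -0.3952)
  A cos θ + B sin θ = C:  0.1442·cos θ + -0.3952·sin θ = 0.0732
  θ3 = atan2(B,A) + arccos(C/0.4207) = 0.1749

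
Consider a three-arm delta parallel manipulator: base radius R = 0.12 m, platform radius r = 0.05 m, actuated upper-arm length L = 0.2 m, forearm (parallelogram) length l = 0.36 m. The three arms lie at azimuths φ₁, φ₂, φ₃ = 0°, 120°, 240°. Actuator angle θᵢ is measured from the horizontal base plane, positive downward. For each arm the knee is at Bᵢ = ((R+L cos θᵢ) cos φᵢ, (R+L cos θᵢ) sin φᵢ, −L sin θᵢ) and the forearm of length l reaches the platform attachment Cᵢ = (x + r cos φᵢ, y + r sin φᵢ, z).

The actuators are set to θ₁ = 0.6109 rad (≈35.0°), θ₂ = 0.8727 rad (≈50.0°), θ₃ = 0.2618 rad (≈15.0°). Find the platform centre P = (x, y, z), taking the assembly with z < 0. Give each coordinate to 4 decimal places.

S1 = (0.2338·cos0.0°, 0.2338·sin0.0°, -0.1147) = (0.2338, 0.0000, -0.1147)
φ2=120.0°: virtual centre (-0.0993, 0.1720, -0.1532), radius l
φ3=240.0°: virtual centre (-0.1316, -0.2279, -0.0518), radius l
eliminate P² terms by subtracting sphere 1 from 2 and 3
plane₁₂: -0.6662x+0.3439y+-0.0770z = -0.0049
Cramer: x(z) = 0.0015+0.0148z;  y(z) = -0.0114+0.2525z
into |P−S₁|² = l²: 1.0640z² + 0.2168z + -0.0623 = 0;  Δ = 0.3123;  z = -0.3645 or 0.1607 → z<0 root = -0.3645
x = -0.0039, y = -0.1035

(-0.0039, -0.1035, -0.3645)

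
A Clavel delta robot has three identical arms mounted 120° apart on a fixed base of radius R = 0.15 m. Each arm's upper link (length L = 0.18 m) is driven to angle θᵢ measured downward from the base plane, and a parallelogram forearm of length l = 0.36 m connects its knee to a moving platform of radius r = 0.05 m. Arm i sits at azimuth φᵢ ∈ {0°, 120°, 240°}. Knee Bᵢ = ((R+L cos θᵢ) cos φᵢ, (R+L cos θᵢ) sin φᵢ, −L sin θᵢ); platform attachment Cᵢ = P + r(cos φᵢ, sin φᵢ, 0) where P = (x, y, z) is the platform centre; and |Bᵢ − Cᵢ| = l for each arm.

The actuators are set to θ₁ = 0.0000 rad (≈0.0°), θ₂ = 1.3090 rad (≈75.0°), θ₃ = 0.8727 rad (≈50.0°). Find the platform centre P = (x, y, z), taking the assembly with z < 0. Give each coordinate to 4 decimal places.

arm 1 at φ=0.0°: (R−r)+L cos θ1 = 0.2800;  S1 = (0.2800, 0.0000, 0.0000)
φ2=120.0°: virtual centre (-0.0733, 0.1269, -0.1739), radius l
arm 3 at φ=240.0°: (R−r)+L cos θ3 = 0.2157;  S3 = (-0.1078, -0.1868, -0.1379)
subtract pairs → two planes through P
plane₁₂: -0.7066x+0.2539y+-0.3477z = -0.0267
Cramer: x(z) = 0.0287-0.4338z;  y(z) = -0.0252+0.1624z
quadratic in z: (1.2145)z²+(0.2098)z+(-0.0658)=0, √Δ=0.6031 → z ∈ {-0.3347, 0.1619}; z = -0.3347 (taking z<0)
x = 0.1739, y = -0.0796

(0.1739, -0.0796, -0.3347)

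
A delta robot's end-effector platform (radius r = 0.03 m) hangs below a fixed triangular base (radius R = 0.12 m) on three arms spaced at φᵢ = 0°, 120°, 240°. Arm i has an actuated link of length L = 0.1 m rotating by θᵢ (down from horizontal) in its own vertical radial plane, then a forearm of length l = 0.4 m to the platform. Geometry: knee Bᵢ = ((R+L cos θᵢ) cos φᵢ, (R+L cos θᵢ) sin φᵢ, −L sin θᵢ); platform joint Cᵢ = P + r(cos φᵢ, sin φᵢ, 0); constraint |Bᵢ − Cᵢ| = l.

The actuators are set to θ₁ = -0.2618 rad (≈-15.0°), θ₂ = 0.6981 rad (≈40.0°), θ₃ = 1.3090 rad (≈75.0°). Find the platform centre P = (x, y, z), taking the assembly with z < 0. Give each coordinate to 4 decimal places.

S1 = (0.1866·cos0.0°, 0.1866·sin0.0°, 0.0259) = (0.1866, 0.0000, 0.0259)
arm 2 at φ=120.0°: e+L cos θ2 = 0.1666;  S2 = (-0.0833, 0.1443, -0.0643)
arm 3 at φ=240.0°: e+L cos θ3 = 0.1159;  S3 = (-0.0579, -0.1004, -0.0966)
eliminate P² terms by subtracting sphere 1 from 2 and 3
linear system: -0.5398x+0.2886y = -0.0036−-0.1803z; -0.4891x+-0.2007y = -0.0127−-0.2449z
det = 0.2495;  x = 0.0176+-0.4284z,  y = 0.0205+-0.1765z
quadratic in z: (1.2147)z²+(0.0858)z+(-0.1304)=0, √Δ=0.8005 → z ∈ {-0.3648, 0.2942}; z = -0.3648 (taking z<0)
x = 0.1739, y = 0.0849

(0.1739, 0.0849, -0.3648)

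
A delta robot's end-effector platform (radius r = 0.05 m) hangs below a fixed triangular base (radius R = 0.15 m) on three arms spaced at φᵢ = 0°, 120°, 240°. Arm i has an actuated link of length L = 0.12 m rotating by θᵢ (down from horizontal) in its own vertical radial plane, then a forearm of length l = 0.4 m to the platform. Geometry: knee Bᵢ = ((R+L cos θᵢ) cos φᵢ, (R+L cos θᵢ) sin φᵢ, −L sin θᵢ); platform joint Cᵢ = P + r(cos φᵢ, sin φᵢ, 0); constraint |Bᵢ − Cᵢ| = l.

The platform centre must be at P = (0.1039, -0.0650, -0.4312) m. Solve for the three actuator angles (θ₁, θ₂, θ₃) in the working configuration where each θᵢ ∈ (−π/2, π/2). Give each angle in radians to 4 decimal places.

rotate P by −φ1: (0.1039, -0.0650, -0.4312)
  A=-0.0039, B=-0.4312, C=(l²−L²−A²−y'²−z²)/(2L)=-0.1857
  √(A²+B²)=0.4312;  θ1 = -1.5798+2.0161 ≈ 0.4362
rotate P by −φ2: (-0.1082, -0.0575, -0.4312)
  A=0.2082, B=-0.4312, C=(l²−L²−A²−y'²−z²)/(2L)=-0.3625
  γ=atan2(-0.4312,0.2082)=-1.1209;  ψ=arccos(-0.7570)=2.4296;  θ2=γ+ψ≈1.3087
arm 3 (φ=240.0°): x'=0.0043, y'=0.1225
  e−x'=0.0957;  (l²−L²−(e−x')²−y'²−z²)/2L = -0.2687
  θ3 = atan2(B,A) + arccos(C/0.4417) = 0.8723

θ₁ = 0.4362, θ₂ = 1.3087, θ₃ = 0.8723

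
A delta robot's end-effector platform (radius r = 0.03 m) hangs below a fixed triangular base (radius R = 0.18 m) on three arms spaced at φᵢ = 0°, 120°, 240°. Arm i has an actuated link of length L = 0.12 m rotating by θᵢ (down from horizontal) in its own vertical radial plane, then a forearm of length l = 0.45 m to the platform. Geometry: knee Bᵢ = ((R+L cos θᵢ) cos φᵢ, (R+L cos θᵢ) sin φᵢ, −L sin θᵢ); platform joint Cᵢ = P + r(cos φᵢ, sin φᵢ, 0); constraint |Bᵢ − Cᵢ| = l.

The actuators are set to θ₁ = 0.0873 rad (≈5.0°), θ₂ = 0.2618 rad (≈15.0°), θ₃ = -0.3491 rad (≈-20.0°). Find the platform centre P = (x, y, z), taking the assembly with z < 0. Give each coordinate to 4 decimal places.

arm 1 at φ=0.0°: ρ1 = 0.2695;  centre 1 = (0.2695, 0.0000, -0.0105)
centre 2 = (0.2659·cos120.0°, 0.2659·sin120.0°, -0.0311) = (-0.1330, 0.2303, -0.0311)
φ3=240.0°: virtual centre (-0.1314, -0.2276, 0.0410), radius l
eliminate P² terms by subtracting sphere 1 from 2 and 3
linear system: -0.8050x+0.4606y = -0.0011−-0.0412z; -0.8018x+-0.4551y = -0.0020−0.1030z
det = 0.7357;  x = 0.0019+0.0390z,  y = 0.0010+0.1576z
into |P−centre ₁|² = l²: 1.0264z² + 0.0004z + -0.1308 = 0;  Δ = 0.5369;  z = -0.3571 or 0.3568 → z<0 root = -0.3571
x = -0.0120, y = -0.0553

(-0.0120, -0.0553, -0.3571)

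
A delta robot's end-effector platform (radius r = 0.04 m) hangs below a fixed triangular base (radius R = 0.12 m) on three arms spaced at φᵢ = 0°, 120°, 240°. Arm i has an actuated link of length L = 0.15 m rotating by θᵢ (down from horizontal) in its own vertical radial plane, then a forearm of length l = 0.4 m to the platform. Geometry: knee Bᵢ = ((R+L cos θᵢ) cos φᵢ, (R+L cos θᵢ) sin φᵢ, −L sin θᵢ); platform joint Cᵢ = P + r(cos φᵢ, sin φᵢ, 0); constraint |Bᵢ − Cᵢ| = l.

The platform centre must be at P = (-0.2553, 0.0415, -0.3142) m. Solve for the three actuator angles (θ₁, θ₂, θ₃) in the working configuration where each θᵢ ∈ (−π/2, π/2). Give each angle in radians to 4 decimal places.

arm 1 (φ=0.0°): x'=-0.2553, y'=0.0415
  A cos θ + B sin θ = C:  0.3353·cos θ + -0.3142·sin θ = -0.2512
  √(A²+B²)=0.4595;  θ1 = -0.7529+2.1493 ≈ 1.3963
arm 2 (φ=120.0°): x'=0.1636, y'=0.2003
  e−x'=-0.0836;  (l²−L²−(e−x')²−y'²−z²)/2L = -0.0278
  θ2 = atan2(B,A) + arccos(C/0.3251) = -0.1743
rotate P by −φ3: (0.0917, -0.2418, -0.3142)
  A=-0.0117, B=-0.3142, C=(l²−L²−A²−y'²−z²)/(2L)=-0.0662
  γ=atan2(-0.3142,-0.0117)=-1.6080;  ψ=arccos(-0.2104)=1.7828;  θ3=γ+ψ≈0.1748

θ₁ = 1.3963, θ₂ = -0.1743, θ₃ = 0.1748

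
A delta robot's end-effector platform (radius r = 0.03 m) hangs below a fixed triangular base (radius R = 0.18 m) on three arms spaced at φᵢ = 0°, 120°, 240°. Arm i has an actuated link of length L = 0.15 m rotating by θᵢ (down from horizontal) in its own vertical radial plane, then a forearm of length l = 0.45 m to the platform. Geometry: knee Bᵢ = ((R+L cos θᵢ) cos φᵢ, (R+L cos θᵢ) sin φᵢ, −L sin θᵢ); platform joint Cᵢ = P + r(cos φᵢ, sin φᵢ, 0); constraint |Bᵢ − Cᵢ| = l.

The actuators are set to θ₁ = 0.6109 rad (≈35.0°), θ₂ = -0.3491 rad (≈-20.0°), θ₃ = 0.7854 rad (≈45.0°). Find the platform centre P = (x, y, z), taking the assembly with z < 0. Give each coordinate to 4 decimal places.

(-0.0486, 0.1327, -0.3716)

arm 1 at φ=0.0°: e+L cos θ1 = 0.2729;  O1 = (0.2729, 0.0000, -0.0860)
φ2=120.0°: virtual centre (-0.1455, 0.2520, 0.0513), radius l
arm 3 at φ=240.0°: e+L cos θ3 = 0.2561;  O3 = (-0.1280, -0.2218, -0.1061)
|O₂|²−|O₁|² = 0.0054;  |O₃|²−|O₁|² = -0.0050
plane₁₂: -0.8367x+0.5039y+0.2747z = 0.0054
Cramer: x(z) = 0.0002+0.1311z;  y(z) = 0.0111-0.3274z
into |P−O₁|² = l²: 1.1244z² + 0.0933z + -0.1206 = 0;  Δ = 0.5512;  z = -0.3716 or 0.2886 → z<0 root = -0.3716
x = -0.0486, y = 0.1327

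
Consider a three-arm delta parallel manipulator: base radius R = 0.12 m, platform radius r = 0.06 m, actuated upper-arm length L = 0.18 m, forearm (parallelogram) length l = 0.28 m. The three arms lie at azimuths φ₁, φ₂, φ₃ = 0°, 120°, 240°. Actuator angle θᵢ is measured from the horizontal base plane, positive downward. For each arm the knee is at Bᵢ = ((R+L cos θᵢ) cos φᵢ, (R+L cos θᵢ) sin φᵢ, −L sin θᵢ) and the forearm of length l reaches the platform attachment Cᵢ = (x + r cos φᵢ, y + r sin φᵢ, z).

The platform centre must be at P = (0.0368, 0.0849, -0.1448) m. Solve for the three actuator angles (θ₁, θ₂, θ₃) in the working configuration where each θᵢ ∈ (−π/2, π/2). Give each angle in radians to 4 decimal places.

θ₁ = -0.1747, θ₂ = -0.3492, θ₃ = 0.7851

φ1=0.0° → target in arm frame (0.0368, 0.0849)
  A=0.0232, B=-0.1448, C=(l²−L²−A²−y'²−z²)/(2L)=0.0480
  √(A²+B²)=0.1466;  θ1 = -1.4119+1.2372 ≈ -0.1747
φ2=120.0° → target in arm frame (0.0551, -0.0743)
  A=0.0049, B=-0.1448, C=(l²−L²−A²−y'²−z²)/(2L)=0.0541
  √(A²+B²)=0.1449;  θ2 = -1.5371+1.1879 ≈ -0.3492
rotate P by −φ3: (-0.0919, -0.0106, -0.1448)
  A=0.1519, B=-0.1448, C=(l²−L²−A²−y'²−z²)/(2L)=0.0051
  γ=atan2(-0.1448,0.1519)=-0.7614;  ψ=arccos(0.0243)=1.5464;  θ3=γ+ψ≈0.7851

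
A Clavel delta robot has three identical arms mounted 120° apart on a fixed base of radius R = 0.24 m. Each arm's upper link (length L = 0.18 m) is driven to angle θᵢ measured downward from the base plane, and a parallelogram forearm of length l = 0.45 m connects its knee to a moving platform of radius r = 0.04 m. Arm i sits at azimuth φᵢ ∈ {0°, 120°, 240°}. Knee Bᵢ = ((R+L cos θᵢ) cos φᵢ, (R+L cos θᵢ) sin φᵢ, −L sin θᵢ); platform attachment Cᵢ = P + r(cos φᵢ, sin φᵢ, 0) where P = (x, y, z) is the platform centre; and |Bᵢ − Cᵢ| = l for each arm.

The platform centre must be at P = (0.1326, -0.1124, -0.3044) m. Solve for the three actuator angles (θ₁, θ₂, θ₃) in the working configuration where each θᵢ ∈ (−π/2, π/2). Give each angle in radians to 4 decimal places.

arm 1 (φ=0.0°): x'=0.1326, y'=-0.1124
  A cos θ + B sin θ = C:  0.0674·cos θ + -0.3044·sin θ = 0.1674
  γ=atan2(-0.3044,0.0674)=-1.3529;  ψ=arccos(0.5369)=1.0040;  θ1=γ+ψ≈-0.3489
rotate P by −φ2: (-0.1636, -0.0586, -0.3044)
  e−x'=0.3636;  (l²−L²−(e−x')²−y'²−z²)/2L = -0.1618
  √(A²+B²)=0.4742;  θ2 = -0.6970+1.9189 ≈ 1.2219
rotate P by −φ3: (0.0310, 0.1710, -0.3044)
  A cos θ + B sin θ = C:  0.1690·cos θ + -0.3044·sin θ = 0.0546
  θ3 = atan2(B,A) + arccos(C/0.3481) = 0.3494

θ₁ = -0.3489, θ₂ = 1.2219, θ₃ = 0.3494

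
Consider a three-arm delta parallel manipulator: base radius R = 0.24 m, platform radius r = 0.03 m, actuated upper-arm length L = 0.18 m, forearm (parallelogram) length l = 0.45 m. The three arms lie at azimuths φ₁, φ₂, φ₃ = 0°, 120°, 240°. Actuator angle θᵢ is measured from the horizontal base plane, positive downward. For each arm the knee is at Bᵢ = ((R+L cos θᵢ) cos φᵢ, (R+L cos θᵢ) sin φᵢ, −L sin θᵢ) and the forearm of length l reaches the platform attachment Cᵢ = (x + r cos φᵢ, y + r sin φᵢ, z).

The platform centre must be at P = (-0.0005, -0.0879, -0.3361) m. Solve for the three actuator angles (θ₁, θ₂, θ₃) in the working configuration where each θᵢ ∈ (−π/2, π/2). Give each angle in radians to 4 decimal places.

rotate P by −φ1: (-0.0005, -0.0879, -0.3361)
  A cos θ + B sin θ = C:  0.2105·cos θ + -0.3361·sin θ = 0.0142
  γ=atan2(-0.3361,0.2105)=-1.0113;  ψ=arccos(0.0357)=1.5351;  θ1=γ+ψ≈0.5238
arm 2 (φ=120.0°): x'=-0.0759, y'=0.0444
  A cos θ + B sin θ = C:  0.2859·cos θ + -0.3361·sin θ = -0.0738
  θ2 = atan2(B,A) + arccos(C/0.4412) = 0.8728
rotate P by −φ3: (0.0764, 0.0435, -0.3361)
  e−x'=0.1336;  (l²−L²−(e−x')²−y'²−z²)/2L = 0.1039
  θ3 = atan2(B,A) + arccos(C/0.3617) = 0.0872

θ₁ = 0.5238, θ₂ = 0.8728, θ₃ = 0.0872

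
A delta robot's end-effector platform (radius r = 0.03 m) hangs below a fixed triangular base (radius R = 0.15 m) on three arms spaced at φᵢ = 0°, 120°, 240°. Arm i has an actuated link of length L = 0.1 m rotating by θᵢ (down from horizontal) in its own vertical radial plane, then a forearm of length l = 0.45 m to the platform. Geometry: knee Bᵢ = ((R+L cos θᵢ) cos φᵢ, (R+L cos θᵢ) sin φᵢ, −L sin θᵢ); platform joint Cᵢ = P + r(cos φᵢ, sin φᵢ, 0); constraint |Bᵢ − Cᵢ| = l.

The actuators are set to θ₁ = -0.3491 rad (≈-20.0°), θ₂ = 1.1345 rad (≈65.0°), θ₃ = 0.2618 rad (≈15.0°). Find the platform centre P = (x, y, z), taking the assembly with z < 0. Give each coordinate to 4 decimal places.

φ1=0.0°: virtual centre (0.2140, 0.0000, 0.0342), radius l
φ2=120.0°: virtual centre (-0.0811, 0.1405, -0.0906), radius l
centre 3 = (0.2166·cos240.0°, 0.2166·sin240.0°, -0.0259) = (-0.1083, -0.1876, -0.0259)
|centre ₂|²−|centre ₁|² = -0.0124;  |centre ₃|²−|centre ₁|² = 0.0006
[-0.5902 0.2810 -0.2497]·P = -0.0124;  [-0.6445 -0.3751 -0.1202]·P = 0.0006
det = 0.4025;  x = 0.0111+-0.3166z,  y = -0.0208+0.2236z
sphere 1 gives Az²+Bz+C=0 with A=1.1502, B=0.0507, C=-0.1598;  B²−4AC=0.7376;  roots -0.3954, 0.3513;  negative root z = -0.3954
x = 0.1363, y = -0.1092

(0.1363, -0.1092, -0.3954)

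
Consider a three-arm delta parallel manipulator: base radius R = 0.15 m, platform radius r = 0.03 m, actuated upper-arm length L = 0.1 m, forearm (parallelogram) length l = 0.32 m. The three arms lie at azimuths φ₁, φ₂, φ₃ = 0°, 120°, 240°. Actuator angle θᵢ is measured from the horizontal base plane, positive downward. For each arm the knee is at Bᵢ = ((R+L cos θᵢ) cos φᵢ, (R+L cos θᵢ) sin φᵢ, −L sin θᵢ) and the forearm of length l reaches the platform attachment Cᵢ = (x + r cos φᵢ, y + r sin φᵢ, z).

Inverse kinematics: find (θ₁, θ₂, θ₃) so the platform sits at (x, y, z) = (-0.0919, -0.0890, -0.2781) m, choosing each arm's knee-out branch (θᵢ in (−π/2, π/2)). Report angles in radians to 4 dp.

θ₁ = 1.2216, θ₂ = 0.8726, θ₃ = -0.2620

φ1=0.0° → target in arm frame (-0.0919, -0.0890)
  A cos θ + B sin θ = C:  0.2119·cos θ + -0.2781·sin θ = -0.1888
  √(A²+B²)=0.3496;  θ1 = -0.9197+2.1413 ≈ 1.2216
rotate P by −φ2: (-0.0311, 0.1241, -0.2781)
  e−x'=0.1511;  (l²−L²−(e−x')²−y'²−z²)/2L = -0.1159
  γ=atan2(-0.2781,0.1511)=-1.0730;  ψ=arccos(-0.3661)=1.9456;  θ2=γ+ψ≈0.8726
arm 3 (φ=240.0°): x'=0.1230, y'=-0.0351
  A cos θ + B sin θ = C:  -0.0030·cos θ + -0.2781·sin θ = 0.0691
  θ3 = atan2(B,A) + arccos(C/0.2781) = -0.2620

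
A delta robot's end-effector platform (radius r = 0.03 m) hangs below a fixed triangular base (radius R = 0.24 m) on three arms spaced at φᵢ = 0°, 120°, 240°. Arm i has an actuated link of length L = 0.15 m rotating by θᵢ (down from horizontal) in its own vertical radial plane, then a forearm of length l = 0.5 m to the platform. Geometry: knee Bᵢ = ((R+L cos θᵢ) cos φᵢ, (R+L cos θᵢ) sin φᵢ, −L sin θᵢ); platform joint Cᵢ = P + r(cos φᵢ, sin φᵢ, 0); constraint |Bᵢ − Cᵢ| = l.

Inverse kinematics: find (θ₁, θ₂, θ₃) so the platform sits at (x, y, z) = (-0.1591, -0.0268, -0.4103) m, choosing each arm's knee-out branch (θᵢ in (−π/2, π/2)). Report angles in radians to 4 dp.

θ₁ = 1.2218, θ₂ = 0.2617, θ₃ = -0.0001

φ1=0.0° → target in arm frame (-0.1591, -0.0268)
  e−x'=0.3691;  (l²−L²−(e−x')²−y'²−z²)/2L = -0.2593
  γ=atan2(-0.4103,0.3691)=-0.8382;  ψ=arccos(-0.4699)=2.0600;  θ1=γ+ψ≈1.2218
φ2=120.0° → target in arm frame (0.0563, 0.1512)
  A cos θ + B sin θ = C:  0.1537·cos θ + -0.4103·sin θ = 0.0423
  θ2 = atan2(B,A) + arccos(C/0.4381) = 0.2617
arm 3 (φ=240.0°): x'=0.1028, y'=-0.1244
  A cos θ + B sin θ = C:  0.1072·cos θ + -0.4103·sin θ = 0.1073
  θ3 = atan2(B,A) + arccos(C/0.4241) = -0.0001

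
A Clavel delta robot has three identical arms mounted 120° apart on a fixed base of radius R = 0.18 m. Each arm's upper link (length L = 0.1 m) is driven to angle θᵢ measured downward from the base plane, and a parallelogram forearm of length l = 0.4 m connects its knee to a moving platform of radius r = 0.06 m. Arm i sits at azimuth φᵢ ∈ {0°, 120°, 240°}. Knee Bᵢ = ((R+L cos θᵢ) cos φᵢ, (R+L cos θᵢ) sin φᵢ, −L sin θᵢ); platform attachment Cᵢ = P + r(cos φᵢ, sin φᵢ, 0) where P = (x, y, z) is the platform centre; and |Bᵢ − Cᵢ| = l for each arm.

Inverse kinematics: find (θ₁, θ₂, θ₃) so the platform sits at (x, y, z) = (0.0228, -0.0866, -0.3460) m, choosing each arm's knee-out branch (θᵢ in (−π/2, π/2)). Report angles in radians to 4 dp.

θ₁ = 0.0872, θ₂ = 0.6983, θ₃ = -0.1746

φ1=0.0° → target in arm frame (0.0228, -0.0866)
  A=0.0972, B=-0.3460, C=(l²−L²−A²−y'²−z²)/(2L)=0.0667
  θ1 = atan2(B,A) + arccos(C/0.3594) = 0.0872
arm 2 (φ=120.0°): x'=-0.0864, y'=0.0236
  A cos θ + B sin θ = C:  0.2064·cos θ + -0.3460·sin θ = -0.0644
  γ=atan2(-0.3460,0.2064)=-1.0329;  ψ=arccos(-0.1597)=1.7312;  θ2=γ+ψ≈0.6983
φ3=240.0° → target in arm frame (0.0636, 0.0630)
  A cos θ + B sin θ = C:  0.0564·cos θ + -0.3460·sin θ = 0.1156
  γ=atan2(-0.3460,0.0564)=-1.4092;  ψ=arccos(0.3299)=1.2346;  θ3=γ+ψ≈-0.1746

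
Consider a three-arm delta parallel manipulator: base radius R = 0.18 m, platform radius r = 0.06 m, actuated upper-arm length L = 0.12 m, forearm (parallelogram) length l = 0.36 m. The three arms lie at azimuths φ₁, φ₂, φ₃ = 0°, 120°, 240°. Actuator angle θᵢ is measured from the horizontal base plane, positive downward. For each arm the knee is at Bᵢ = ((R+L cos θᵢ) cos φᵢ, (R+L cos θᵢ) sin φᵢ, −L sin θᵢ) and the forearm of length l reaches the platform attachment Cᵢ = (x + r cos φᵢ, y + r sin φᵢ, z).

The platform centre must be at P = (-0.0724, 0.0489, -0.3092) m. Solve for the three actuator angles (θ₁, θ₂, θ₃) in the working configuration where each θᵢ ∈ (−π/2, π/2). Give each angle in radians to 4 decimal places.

rotate P by −φ1: (-0.0724, 0.0489, -0.3092)
  A=0.1924, B=-0.3092, C=(l²−L²−A²−y'²−z²)/(2L)=-0.0826
  θ1 = atan2(B,A) + arccos(C/0.3642) = 0.7853
φ2=120.0° → target in arm frame (0.0785, 0.0383)
  A=0.0415, B=-0.3092, C=(l²−L²−A²−y'²−z²)/(2L)=0.0684
  θ2 = atan2(B,A) + arccos(C/0.3120) = -0.0878
arm 3 (φ=240.0°): x'=-0.0061, y'=-0.0872
  A=0.1261, B=-0.3092, C=(l²−L²−A²−y'²−z²)/(2L)=-0.0163
  θ3 = atan2(B,A) + arccos(C/0.3339) = 0.4362

θ₁ = 0.7853, θ₂ = -0.0878, θ₃ = 0.4362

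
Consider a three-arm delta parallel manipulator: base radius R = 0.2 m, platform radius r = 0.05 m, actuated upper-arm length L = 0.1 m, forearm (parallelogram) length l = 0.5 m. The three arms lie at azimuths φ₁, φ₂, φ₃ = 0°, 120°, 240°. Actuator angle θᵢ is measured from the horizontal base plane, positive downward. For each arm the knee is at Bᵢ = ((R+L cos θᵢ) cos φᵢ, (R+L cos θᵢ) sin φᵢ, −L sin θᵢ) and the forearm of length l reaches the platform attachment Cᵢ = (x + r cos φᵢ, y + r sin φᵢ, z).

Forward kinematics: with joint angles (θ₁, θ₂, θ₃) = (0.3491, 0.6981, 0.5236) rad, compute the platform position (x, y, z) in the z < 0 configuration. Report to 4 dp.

S1 = (0.2440·cos0.0°, 0.2440·sin0.0°, -0.0342) = (0.2440, 0.0000, -0.0342)
arm 2 at φ=120.0°: ρ2 = 0.2266;  S2 = (-0.1133, 0.1962, -0.0643)
φ3=240.0°: virtual centre (-0.1183, -0.2049, -0.0500), radius l
eliminate P² terms by subtracting sphere 1 from 2 and 3
linear system: -0.7145x+0.3925y = -0.0052−-0.0601z; -0.7245x+-0.4098y = -0.0022−-0.0316z
det = 0.5772;  x = 0.0052+-0.0642z,  y = -0.0038+0.0364z
sphere 1 gives Az²+Bz+C=0 with A=1.0054, B=0.0988, C=-0.1918;  B²−4AC=0.7812;  roots -0.4886, 0.3904;  negative root z = -0.4886
x = 0.0366, y = -0.0216

(0.0366, -0.0216, -0.4886)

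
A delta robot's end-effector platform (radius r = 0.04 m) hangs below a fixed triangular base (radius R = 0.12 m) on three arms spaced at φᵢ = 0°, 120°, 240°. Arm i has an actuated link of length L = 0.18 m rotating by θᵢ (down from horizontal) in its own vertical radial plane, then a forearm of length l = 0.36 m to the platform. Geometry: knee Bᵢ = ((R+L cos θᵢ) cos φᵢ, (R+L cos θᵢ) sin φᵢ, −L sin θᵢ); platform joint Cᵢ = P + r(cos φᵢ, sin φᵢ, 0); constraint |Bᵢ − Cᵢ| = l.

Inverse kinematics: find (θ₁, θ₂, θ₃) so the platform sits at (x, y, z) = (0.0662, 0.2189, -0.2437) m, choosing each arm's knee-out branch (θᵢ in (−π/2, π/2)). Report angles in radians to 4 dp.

φ1=0.0° → target in arm frame (0.0662, 0.2189)
  e−x'=0.0138;  (l²−L²−(e−x')²−y'²−z²)/2L = -0.0286
  γ=atan2(-0.2437,0.0138)=-1.5142;  ψ=arccos(-0.1172)=1.6883;  θ1=γ+ψ≈0.1740
rotate P by −φ2: (0.1565, -0.1668, -0.2437)
  A cos θ + B sin θ = C:  -0.0765·cos θ + -0.2437·sin θ = 0.0115
  θ2 = atan2(B,A) + arccos(C/0.2554) = -0.3492
rotate P by −φ3: (-0.2227, -0.0521, -0.2437)
  e−x'=0.3027;  (l²−L²−(e−x')²−y'²−z²)/2L = -0.1570
  θ3 = atan2(B,A) + arccos(C/0.3886) = 1.3088

θ₁ = 0.1740, θ₂ = -0.3492, θ₃ = 1.3088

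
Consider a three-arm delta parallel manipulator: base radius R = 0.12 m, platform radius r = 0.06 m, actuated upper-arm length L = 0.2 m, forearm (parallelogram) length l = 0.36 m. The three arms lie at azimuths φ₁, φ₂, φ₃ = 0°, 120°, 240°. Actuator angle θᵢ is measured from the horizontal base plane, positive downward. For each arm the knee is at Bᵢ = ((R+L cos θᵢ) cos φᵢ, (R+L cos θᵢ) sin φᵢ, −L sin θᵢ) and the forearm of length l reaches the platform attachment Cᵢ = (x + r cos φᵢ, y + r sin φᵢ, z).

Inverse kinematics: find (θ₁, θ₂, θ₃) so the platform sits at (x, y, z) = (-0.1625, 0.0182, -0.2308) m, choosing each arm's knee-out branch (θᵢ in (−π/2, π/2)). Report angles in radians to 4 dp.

rotate P by −φ1: (-0.1625, 0.0182, -0.2308)
  A=0.2225, B=-0.2308, C=(l²−L²−A²−y'²−z²)/(2L)=-0.0338
  √(A²+B²)=0.3206;  θ1 = -0.8037+1.6763 ≈ 0.8726
φ2=120.0° → target in arm frame (0.0970, 0.1316)
  e−x'=-0.0370;  (l²−L²−(e−x')²−y'²−z²)/2L = 0.0441
  γ=atan2(-0.2308,-0.0370)=-1.7298;  ψ=arccos(0.1886)=1.3810;  θ2=γ+ψ≈-0.3488
rotate P by −φ3: (0.0655, -0.1498, -0.2308)
  A=-0.0055, B=-0.2308, C=(l²−L²−A²−y'²−z²)/(2L)=0.0346
  √(A²+B²)=0.2309;  θ3 = -1.5946+1.4202 ≈ -0.1743

θ₁ = 0.8726, θ₂ = -0.3488, θ₃ = -0.1743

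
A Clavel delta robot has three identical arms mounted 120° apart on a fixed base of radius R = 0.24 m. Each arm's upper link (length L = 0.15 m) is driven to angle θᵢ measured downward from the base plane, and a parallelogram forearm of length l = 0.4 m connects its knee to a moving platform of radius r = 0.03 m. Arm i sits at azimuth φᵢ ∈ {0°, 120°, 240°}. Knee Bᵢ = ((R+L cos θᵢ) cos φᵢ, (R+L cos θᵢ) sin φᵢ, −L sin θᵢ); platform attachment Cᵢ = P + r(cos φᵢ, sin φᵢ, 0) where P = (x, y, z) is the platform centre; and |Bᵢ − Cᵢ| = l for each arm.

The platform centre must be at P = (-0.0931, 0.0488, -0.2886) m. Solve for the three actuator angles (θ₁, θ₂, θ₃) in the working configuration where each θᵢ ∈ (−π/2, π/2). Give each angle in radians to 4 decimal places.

θ₁ = 1.1345, θ₂ = -0.0001, θ₃ = 0.6112

arm 1 (φ=0.0°): x'=-0.0931, y'=0.0488
  A cos θ + B sin θ = C:  0.3031·cos θ + -0.2886·sin θ = -0.1335
  θ1 = atan2(B,A) + arccos(C/0.4185) = 1.1345
rotate P by −φ2: (0.0888, 0.0562, -0.2886)
  A cos θ + B sin θ = C:  0.1212·cos θ + -0.2886·sin θ = 0.1212
  θ2 = atan2(B,A) + arccos(C/0.3130) = -0.0001
rotate P by −φ3: (0.0043, -0.1050, -0.2886)
  e−x'=0.2057;  (l²−L²−(e−x')²−y'²−z²)/2L = 0.0029
  θ3 = atan2(B,A) + arccos(C/0.3544) = 0.6112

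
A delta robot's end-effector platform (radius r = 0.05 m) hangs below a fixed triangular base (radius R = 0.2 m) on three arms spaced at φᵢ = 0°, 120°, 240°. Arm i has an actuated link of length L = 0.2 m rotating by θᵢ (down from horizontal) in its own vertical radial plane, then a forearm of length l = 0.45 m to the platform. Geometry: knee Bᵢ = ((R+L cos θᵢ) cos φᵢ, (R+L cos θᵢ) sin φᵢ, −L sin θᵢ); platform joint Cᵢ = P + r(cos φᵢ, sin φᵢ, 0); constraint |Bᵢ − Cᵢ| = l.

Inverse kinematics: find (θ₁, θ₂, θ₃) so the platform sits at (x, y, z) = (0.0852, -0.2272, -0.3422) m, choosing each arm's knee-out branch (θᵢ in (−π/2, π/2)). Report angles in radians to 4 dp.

θ₁ = 0.2620, θ₂ = 1.3964, θ₃ = -0.0872

arm 1 (φ=0.0°): x'=0.0852, y'=-0.2272
  A=0.0648, B=-0.3422, C=(l²−L²−A²−y'²−z²)/(2L)=-0.0260
  θ1 = atan2(B,A) + arccos(C/0.3483) = 0.2620
rotate P by −φ2: (-0.2394, 0.0398, -0.3422)
  A=0.3894, B=-0.3422, C=(l²−L²−A²−y'²−z²)/(2L)=-0.2695
  γ=atan2(-0.3422,0.3894)=-0.7210;  ψ=arccos(-0.5198)=2.1175;  θ2=γ+ψ≈1.3964
arm 3 (φ=240.0°): x'=0.1542, y'=0.1874
  A=-0.0042, B=-0.3422, C=(l²−L²−A²−y'²−z²)/(2L)=0.0257
  θ3 = atan2(B,A) + arccos(C/0.3422) = -0.0872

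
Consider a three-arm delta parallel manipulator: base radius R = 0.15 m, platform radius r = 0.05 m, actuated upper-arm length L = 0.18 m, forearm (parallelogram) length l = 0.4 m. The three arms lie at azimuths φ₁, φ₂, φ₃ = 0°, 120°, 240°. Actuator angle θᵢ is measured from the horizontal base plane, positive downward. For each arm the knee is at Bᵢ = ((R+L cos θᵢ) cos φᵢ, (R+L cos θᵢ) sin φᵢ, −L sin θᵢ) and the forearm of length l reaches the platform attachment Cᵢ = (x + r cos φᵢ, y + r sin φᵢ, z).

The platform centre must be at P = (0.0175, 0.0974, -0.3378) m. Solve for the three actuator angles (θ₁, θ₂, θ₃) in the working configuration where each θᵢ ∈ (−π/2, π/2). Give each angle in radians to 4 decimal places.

θ₁ = 0.2619, θ₂ = -0.0003, θ₃ = 0.6982

rotate P by −φ1: (0.0175, 0.0974, -0.3378)
  A=0.0825, B=-0.3378, C=(l²−L²−A²−y'²−z²)/(2L)=-0.0078
  γ=atan2(-0.3378,0.0825)=-1.3313;  ψ=arccos(-0.0224)=1.5932;  θ1=γ+ψ≈0.2619
rotate P by −φ2: (0.0756, -0.0639, -0.3378)
  A=0.0244, B=-0.3378, C=(l²−L²−A²−y'²−z²)/(2L)=0.0245
  √(A²+B²)=0.3387;  θ2 = -1.4987+1.4984 ≈ -0.0003
arm 3 (φ=240.0°): x'=-0.0931, y'=-0.0335
  e−x'=0.1931;  (l²−L²−(e−x')²−y'²−z²)/2L = -0.0692
  √(A²+B²)=0.3891;  θ3 = -1.0515+1.7497 ≈ 0.6982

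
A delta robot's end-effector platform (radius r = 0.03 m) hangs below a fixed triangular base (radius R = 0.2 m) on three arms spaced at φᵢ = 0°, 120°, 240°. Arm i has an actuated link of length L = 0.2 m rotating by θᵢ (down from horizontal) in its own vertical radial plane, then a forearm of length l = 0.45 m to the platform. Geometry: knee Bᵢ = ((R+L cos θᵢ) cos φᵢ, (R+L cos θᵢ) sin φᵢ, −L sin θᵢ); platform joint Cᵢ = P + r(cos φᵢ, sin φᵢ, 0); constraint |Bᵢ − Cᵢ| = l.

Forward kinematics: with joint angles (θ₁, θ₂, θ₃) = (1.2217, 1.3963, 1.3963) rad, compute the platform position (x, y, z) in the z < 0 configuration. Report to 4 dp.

(0.0324, 0.0000, -0.5880)

arm 1 at φ=0.0°: ρ1 = 0.2384;  centre 1 = (0.2384, 0.0000, -0.1879)
centre 2 = (0.2047·cos120.0°, 0.2047·sin120.0°, -0.1970) = (-0.1024, 0.1773, -0.1970)
arm 3 at φ=240.0°: ρ3 = 0.2047;  centre 3 = (-0.1024, -0.1773, -0.1970)
eliminate P² terms by subtracting sphere 1 from 2 and 3
[-0.6815 0.3546 -0.0181]·P = -0.0115;  [-0.6815 -0.3546 -0.0181]·P = -0.0115
det = 0.4833;  x = 0.0168+-0.0265z,  y = 0.0000+0.0000z
into |P−centre ₁|² = l²: 1.0007z² + 0.3876z + -0.1181 = 0;  Δ = 0.6229;  z = -0.5880 or 0.2007 → z<0 root = -0.5880
x = 0.0324, y = 0.0000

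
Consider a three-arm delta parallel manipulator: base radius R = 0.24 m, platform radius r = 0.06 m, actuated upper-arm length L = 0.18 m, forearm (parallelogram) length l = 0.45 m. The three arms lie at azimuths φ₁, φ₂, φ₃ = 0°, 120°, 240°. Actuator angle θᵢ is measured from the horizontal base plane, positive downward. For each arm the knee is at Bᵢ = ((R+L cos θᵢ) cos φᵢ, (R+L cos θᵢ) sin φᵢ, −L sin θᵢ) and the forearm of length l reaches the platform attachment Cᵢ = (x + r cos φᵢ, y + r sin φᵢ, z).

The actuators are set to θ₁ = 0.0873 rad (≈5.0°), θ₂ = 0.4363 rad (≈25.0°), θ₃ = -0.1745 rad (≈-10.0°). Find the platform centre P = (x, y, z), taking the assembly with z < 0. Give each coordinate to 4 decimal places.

arm 1 at φ=0.0°: (R−r)+L cos θ1 = 0.3593;  O1 = (0.3593, 0.0000, -0.0157)
φ2=120.0°: virtual centre (-0.1716, 0.2972, -0.0761), radius l
arm 3 at φ=240.0°: (R−r)+L cos θ3 = 0.3573;  O3 = (-0.1786, -0.3094, 0.0313)
|O₂|²−|O₁|² = -0.0058;  |O₃|²−|O₁|² = -0.0007
linear system: -1.0618x+0.5943y = -0.0058−-0.1207z; -1.0759x+-0.6188y = -0.0007−0.0939z
det = 1.2965;  x = 0.0031+-0.0146z,  y = -0.0042+0.1771z
sphere 1 gives Az²+Bz+C=0 with A=1.0316, B=0.0403, C=-0.0754;  B²−4AC=0.3126;  roots -0.2905, 0.2515;  negative root z = -0.2905
x = 0.0074, y = -0.0557

(0.0074, -0.0557, -0.2905)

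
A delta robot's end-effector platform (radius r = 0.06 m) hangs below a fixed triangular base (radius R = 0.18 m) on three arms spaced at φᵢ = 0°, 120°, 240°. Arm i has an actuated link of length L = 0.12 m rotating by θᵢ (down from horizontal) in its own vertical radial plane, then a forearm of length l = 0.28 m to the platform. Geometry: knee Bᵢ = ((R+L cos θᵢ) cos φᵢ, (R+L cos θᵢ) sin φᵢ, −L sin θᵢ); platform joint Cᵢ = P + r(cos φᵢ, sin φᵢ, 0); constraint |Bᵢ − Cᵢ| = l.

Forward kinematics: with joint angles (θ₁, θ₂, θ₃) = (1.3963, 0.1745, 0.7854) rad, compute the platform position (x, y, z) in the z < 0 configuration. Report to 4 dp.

(-0.1009, 0.0479, -0.2510)

φ1=0.0°: virtual centre (0.1408, 0.0000, -0.1182), radius l
arm 2 at φ=120.0°: ρ2 = 0.2382;  centre 2 = (-0.1191, 0.2063, -0.0208)
arm 3 at φ=240.0°: ρ3 = 0.2049;  centre 3 = (-0.1024, -0.1774, -0.0849)
|centre ₂|²−|centre ₁|² = 0.0234;  |centre ₃|²−|centre ₁|² = 0.0154
linear system: -0.5198x+0.4125y = 0.0234−0.1947z; -0.4865x+-0.3548y = 0.0154−0.0666z
det = 0.3852;  x = -0.0380+0.2507z,  y = 0.0088+-0.1560z
sphere 1 gives Az²+Bz+C=0 with A=1.0872, B=0.1439, C=-0.0324;  B²−4AC=0.1615;  roots -0.2510, 0.1186;  negative root z = -0.2510
x = -0.1009, y = 0.0479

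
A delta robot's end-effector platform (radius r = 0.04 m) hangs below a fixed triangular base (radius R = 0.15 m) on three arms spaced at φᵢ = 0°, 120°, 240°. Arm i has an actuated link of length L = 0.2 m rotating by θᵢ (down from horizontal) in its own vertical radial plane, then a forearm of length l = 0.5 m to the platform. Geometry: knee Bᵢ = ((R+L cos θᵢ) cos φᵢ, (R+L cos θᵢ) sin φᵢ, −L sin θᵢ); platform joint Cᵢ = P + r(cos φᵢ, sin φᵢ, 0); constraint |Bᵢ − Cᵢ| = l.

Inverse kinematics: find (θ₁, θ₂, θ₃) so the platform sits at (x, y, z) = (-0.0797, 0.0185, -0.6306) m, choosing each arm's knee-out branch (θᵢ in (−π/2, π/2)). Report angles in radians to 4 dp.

rotate P by −φ1: (-0.0797, 0.0185, -0.6306)
  A=0.1897, B=-0.6306, C=(l²−L²−A²−y'²−z²)/(2L)=-0.5600
  √(A²+B²)=0.6585;  θ1 = -1.2786+2.5874 ≈ 1.3088
arm 2 (φ=120.0°): x'=0.0559, y'=0.0598
  A=0.0541, B=-0.6306, C=(l²−L²−A²−y'²−z²)/(2L)=-0.4854
  γ=atan2(-0.6306,0.0541)=-1.4852;  ψ=arccos(-0.7669)=2.4448;  θ2=γ+ψ≈0.9597
arm 3 (φ=240.0°): x'=0.0238, y'=-0.0783
  A=0.0862, B=-0.6306, C=(l²−L²−A²−y'²−z²)/(2L)=-0.5030
  √(A²+B²)=0.6365;  θ3 = -1.4350+2.4822 ≈ 1.0472

θ₁ = 1.3088, θ₂ = 0.9597, θ₃ = 1.0472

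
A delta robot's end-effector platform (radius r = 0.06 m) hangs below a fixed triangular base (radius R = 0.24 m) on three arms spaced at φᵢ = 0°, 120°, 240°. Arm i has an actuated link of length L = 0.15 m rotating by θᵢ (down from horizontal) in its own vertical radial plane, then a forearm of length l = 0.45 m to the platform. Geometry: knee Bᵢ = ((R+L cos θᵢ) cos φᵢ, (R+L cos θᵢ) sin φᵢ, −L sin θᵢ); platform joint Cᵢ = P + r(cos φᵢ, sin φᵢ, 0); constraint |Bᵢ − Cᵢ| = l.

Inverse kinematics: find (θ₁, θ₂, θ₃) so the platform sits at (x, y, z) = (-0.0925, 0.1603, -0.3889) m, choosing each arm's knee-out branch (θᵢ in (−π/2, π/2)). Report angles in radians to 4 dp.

φ1=0.0° → target in arm frame (-0.0925, 0.1603)
  e−x'=0.2725;  (l²−L²−(e−x')²−y'²−z²)/2L = -0.2373
  √(A²+B²)=0.4749;  θ1 = -0.9596+2.0941 ≈ 1.1345
φ2=120.0° → target in arm frame (0.1851, 0.0000)
  A cos θ + B sin θ = C:  -0.0051·cos θ + -0.3889·sin θ = 0.0958
  γ=atan2(-0.3889,-0.0051)=-1.5838;  ψ=arccos(0.2462)=1.3220;  θ2=γ+ψ≈-0.2618
φ3=240.0° → target in arm frame (-0.0926, -0.1603)
  A cos θ + B sin θ = C:  0.2726·cos θ + -0.3889·sin θ = -0.2374
  θ3 = atan2(B,A) + arccos(C/0.4749) = 1.1348

θ₁ = 1.1345, θ₂ = -0.2618, θ₃ = 1.1348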